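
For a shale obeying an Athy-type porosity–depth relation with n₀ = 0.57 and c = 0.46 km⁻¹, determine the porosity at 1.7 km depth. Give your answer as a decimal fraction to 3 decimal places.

0.261

n = n₀·exp(−c·Z) = 0.57 × exp(−0.46 × 1.7) = 0.57 × exp(−0.782)
  = 0.57 × 0.4575 = 0.2608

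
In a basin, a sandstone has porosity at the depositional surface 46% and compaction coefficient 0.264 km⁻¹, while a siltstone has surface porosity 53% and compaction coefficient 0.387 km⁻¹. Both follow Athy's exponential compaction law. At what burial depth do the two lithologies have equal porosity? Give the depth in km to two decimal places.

Set phi₀ₐ e^(−kₐd) = phi₀ᵦ e^(−kᵦd) ⇒ ln(phi₀ₐ/phi₀ᵦ) = (kₐ − kᵦ)·d
d = ln(0.46/0.53) / (0.264 − 0.387) = -0.1417 / -0.123 = 1.152 km

1.15 km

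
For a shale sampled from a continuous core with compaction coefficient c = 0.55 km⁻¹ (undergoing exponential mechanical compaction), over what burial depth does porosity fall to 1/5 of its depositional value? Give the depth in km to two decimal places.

2.93 km

phi/phi₀ = 1/5 ⇒ exp(−c·d) = 1/5 ⇒ d = ln(5) / c
d = 1.6094 / 0.55 = 2.926 km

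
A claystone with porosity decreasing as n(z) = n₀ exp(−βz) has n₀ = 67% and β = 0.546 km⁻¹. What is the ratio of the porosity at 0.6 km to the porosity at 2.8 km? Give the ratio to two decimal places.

n(z₁)/n(z₂) = e^(−β·z₁)/e^(−β·z₂) = e^{β(z₂−z₁)}
= exp(0.546 × 2.2) = exp(1.201) = 3.3241

3.32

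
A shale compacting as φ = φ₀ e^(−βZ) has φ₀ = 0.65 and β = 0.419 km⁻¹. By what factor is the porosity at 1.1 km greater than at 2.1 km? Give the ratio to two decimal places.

φ(Z₁)/φ(Z₂) = e^(−β·Z₁)/e^(−β·Z₂) = e^{β(Z₂−Z₁)}
= exp(0.419 × 1) = exp(0.419) = 1.5204

1.52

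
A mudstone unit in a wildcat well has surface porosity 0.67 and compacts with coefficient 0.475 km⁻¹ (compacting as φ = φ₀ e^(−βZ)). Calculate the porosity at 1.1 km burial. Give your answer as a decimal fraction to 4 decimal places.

0.3973

φ = φ₀·exp(−β·Z) = 0.67 × exp(−0.475 × 1.1) = 0.67 × exp(−0.5225)
  = 0.67 × 0.5930 = 0.3973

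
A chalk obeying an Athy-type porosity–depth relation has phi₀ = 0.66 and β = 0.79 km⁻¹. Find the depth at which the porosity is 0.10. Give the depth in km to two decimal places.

Invert Athy's law: Z = ln(phi₀/phi) / β
Z = ln(0.66/0.1) / 0.79 = ln(6.6) / 0.79 = 1.8871 / 0.79 = 2.389 km

2.39 km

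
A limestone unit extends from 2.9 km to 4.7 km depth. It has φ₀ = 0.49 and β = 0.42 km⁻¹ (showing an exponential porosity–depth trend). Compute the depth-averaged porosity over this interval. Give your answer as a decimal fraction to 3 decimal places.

⟨φ⟩ = (1/(d₂−d₁)) ∫ φ₀ e^(−βd) dd = φ₀·(e^(−β·d₁) − e^(−β·d₂)) / (β·(d₂−d₁))
e^(−0.42×2.9) = 0.2958; e^(−0.42×4.7) = 0.1389
⟨φ⟩ = 0.49 × (0.2958 − 0.1389) / (0.42 × 1.8) = 0.49 × 0.2076 = 0.1017

0.102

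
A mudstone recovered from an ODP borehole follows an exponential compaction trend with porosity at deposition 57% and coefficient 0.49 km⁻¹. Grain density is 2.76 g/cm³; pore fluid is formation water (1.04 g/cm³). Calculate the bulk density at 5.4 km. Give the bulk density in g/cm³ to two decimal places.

2.69 g/cm³

Porosity at depth: φ = 0.57·exp(−0.49×5.4) = 0.57×0.0709 = 0.0404
Bulk density: ρ_b = (1−φ)ρ_g + φ·ρ_f = 0.9596×2.76 + 0.0404×1.04
       = 2.648 + 0.042 = 2.690 g/cm³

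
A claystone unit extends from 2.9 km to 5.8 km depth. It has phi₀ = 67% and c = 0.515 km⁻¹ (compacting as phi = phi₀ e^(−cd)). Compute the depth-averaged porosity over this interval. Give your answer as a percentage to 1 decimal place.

7.8%

⟨phi⟩ = (1/(d₂−d₁)) ∫ phi₀ e^(−cd) dd = phi₀·(e^(−c·d₁) − e^(−c·d₂)) / (c·(d₂−d₁))
e^(−0.515×2.9) = 0.2246; e^(−0.515×5.8) = 0.0504
⟨phi⟩ = 0.67 × (0.2246 − 0.0504) / (0.515 × 2.9) = 0.67 × 0.1166 = 0.0781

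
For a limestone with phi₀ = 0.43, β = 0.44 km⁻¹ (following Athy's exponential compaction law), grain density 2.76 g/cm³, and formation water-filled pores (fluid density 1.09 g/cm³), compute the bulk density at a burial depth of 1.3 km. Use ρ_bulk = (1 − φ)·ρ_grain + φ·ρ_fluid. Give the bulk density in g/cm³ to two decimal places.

Porosity at depth: phi = 0.43·exp(−0.44×1.3) = 0.43×0.5644 = 0.2427
Bulk density: ρ_b = (1−phi)ρ_g + phi·ρ_f = 0.7573×2.76 + 0.2427×1.09
       = 2.090 + 0.265 = 2.355 g/cm³

2.35 g/cm³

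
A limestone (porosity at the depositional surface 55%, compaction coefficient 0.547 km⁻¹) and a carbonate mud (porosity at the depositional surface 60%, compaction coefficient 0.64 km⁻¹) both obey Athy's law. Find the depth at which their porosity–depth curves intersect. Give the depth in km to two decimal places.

0.94 km

Set n₀ₐ e^(−cₐd) = n₀ᵦ e^(−cᵦd) ⇒ ln(n₀ₐ/n₀ᵦ) = (cₐ − cᵦ)·d
d = ln(0.55/0.6) / (0.547 − 0.64) = -0.0870 / -0.093 = 0.936 km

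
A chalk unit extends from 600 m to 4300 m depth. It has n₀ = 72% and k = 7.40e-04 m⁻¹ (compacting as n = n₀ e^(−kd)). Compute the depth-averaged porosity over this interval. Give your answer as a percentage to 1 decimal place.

Working in km (1 km = 1000 m; k in km⁻¹ = k in m⁻¹ × 1000):
⟨n⟩ = (1/(d₂−d₁)) ∫ n₀ e^(−kd) dd = n₀·(e^(−k·d₁) − e^(−k·d₂)) / (k·(d₂−d₁))
e^(−0.74×0.6) = 0.6415; e^(−0.74×4.3) = 0.0415
⟨n⟩ = 0.72 × (0.6415 − 0.0415) / (0.74 × 3.7) = 0.72 × 0.2191 = 0.1578

15.8%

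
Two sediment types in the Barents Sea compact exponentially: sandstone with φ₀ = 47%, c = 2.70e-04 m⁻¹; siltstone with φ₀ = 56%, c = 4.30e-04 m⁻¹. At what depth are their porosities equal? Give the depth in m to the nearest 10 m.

Working in km (1 km = 1000 m; c in km⁻¹ = c in m⁻¹ × 1000):
Set φ₀ₐ e^(−cₐd) = φ₀ᵦ e^(−cᵦd) ⇒ ln(φ₀ₐ/φ₀ᵦ) = (cₐ − cᵦ)·d
d = ln(0.47/0.56) / (0.27 − 0.43) = -0.1752 / -0.16 = 1.095 km

1100 m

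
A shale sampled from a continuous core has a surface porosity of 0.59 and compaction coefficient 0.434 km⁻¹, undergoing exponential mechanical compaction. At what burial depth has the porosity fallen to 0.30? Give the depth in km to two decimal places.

1.56 km

Invert Athy's law: z = ln(n₀/n) / β
z = ln(0.59/0.3) / 0.434 = ln(1.967) / 0.434 = 0.6763 / 0.434 = 1.558 km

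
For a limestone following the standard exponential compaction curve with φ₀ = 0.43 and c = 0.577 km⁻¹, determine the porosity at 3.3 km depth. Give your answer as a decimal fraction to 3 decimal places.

0.064

φ = φ₀·exp(−c·z) = 0.43 × exp(−0.577 × 3.3) = 0.43 × exp(−1.904)
  = 0.43 × 0.1490 = 0.0641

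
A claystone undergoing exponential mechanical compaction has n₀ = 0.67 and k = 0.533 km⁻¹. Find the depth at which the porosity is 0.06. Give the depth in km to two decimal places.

Invert Athy's law: d = ln(n₀/n) / k
d = ln(0.67/0.06) / 0.533 = ln(11.17) / 0.533 = 2.4129 / 0.533 = 4.527 km

4.53 km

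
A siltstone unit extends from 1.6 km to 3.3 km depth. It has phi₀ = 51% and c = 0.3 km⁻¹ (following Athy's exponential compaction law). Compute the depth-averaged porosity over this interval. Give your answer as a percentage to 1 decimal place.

24.7%

⟨phi⟩ = (1/(d₂−d₁)) ∫ phi₀ e^(−cd) dd = phi₀·(e^(−c·d₁) − e^(−c·d₂)) / (c·(d₂−d₁))
e^(−0.3×1.6) = 0.6188; e^(−0.3×3.3) = 0.3716
⟨phi⟩ = 0.51 × (0.6188 − 0.3716) / (0.3 × 1.7) = 0.51 × 0.4847 = 0.2472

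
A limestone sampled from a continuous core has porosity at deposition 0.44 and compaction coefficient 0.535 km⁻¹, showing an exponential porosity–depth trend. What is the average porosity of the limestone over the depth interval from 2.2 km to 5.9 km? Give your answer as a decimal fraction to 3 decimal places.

0.059

⟨n⟩ = (1/(z₂−z₁)) ∫ n₀ e^(−βz) dz = n₀·(e^(−β·z₁) − e^(−β·z₂)) / (β·(z₂−z₁))
e^(−0.535×2.2) = 0.3082; e^(−0.535×5.9) = 0.0426
⟨n⟩ = 0.44 × (0.3082 − 0.0426) / (0.535 × 3.7) = 0.44 × 0.1342 = 0.0590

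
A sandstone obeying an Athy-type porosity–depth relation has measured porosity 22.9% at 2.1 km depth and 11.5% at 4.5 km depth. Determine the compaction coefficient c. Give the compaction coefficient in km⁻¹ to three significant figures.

Athy: φ(Z) = φ₀ e^(−cZ) ⇒ φ₁/φ₂ = e^{c(Z₂−Z₁)} ⇒ c = ln(φ₁/φ₂)/(Z₂−Z₁)
c = ln(0.229/0.115) / (4.5 − 2.1) = ln(1.991) / 2.4 = 0.6888 / 2.4 = 0.287 km⁻¹

0.287 km⁻¹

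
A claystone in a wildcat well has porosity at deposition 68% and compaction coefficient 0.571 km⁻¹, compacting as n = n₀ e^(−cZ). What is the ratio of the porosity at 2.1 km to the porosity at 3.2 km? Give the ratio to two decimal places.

n(Z₁)/n(Z₂) = e^(−c·Z₁)/e^(−c·Z₂) = e^{c(Z₂−Z₁)}
= exp(0.571 × 1.1) = exp(0.6281) = 1.8740

1.87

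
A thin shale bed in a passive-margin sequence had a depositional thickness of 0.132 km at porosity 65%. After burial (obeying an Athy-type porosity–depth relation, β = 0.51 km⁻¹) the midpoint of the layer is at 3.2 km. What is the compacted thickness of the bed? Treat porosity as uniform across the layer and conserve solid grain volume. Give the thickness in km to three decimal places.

Porosity at 3.2 km: phi = 0.65·exp(−0.51×3.2) = 0.1271
Solid-volume conservation: h(1−phi) = h₀(1−phi₀) ⇒ h = h₀·(1−phi₀)/(1−phi)
h = 0.132 × (1 − 0.65)/(1 − 0.1271) = 0.132 × 0.4010 = 0.0529 km

0.053 km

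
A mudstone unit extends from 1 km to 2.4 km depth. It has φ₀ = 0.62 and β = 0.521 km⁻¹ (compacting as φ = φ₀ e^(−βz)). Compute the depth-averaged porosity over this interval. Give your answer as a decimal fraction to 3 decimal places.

⟨φ⟩ = (1/(z₂−z₁)) ∫ φ₀ e^(−βz) dz = φ₀·(e^(−β·z₁) − e^(−β·z₂)) / (β·(z₂−z₁))
e^(−0.521×1) = 0.5939; e^(−0.521×2.4) = 0.2864
⟨φ⟩ = 0.62 × (0.5939 − 0.2864) / (0.521 × 1.4) = 0.62 × 0.4216 = 0.2614

0.261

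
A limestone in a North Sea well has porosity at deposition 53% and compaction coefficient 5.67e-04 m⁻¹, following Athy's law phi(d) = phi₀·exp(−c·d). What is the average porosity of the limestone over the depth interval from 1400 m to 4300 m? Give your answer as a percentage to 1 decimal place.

Working in km (1 km = 1000 m; c in km⁻¹ = c in m⁻¹ × 1000):
⟨phi⟩ = (1/(d₂−d₁)) ∫ phi₀ e^(−cd) dd = phi₀·(e^(−c·d₁) − e^(−c·d₂)) / (c·(d₂−d₁))
e^(−0.567×1.4) = 0.4521; e^(−0.567×4.3) = 0.0873
⟨phi⟩ = 0.53 × (0.4521 − 0.0873) / (0.567 × 2.9) = 0.53 × 0.2219 = 0.1176

11.8%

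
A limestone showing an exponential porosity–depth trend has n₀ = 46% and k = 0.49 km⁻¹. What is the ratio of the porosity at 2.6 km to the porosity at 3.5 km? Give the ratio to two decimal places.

n(d₁)/n(d₂) = e^(−k·d₁)/e^(−k·d₂) = e^{k(d₂−d₁)}
= exp(0.49 × 0.9) = exp(0.441) = 1.5543

1.55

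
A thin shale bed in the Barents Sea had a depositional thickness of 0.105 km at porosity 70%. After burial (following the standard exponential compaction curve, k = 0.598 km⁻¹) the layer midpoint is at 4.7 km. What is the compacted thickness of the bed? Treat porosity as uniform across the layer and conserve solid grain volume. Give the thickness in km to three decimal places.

Porosity at 4.7 km: φ = 0.7·exp(−0.598×4.7) = 0.0421
Solid-volume conservation: h(1−φ) = h₀(1−φ₀) ⇒ h = h₀·(1−φ₀)/(1−φ)
h = 0.105 × (1 − 0.7)/(1 − 0.0421) = 0.105 × 0.3132 = 0.0329 km

0.033 km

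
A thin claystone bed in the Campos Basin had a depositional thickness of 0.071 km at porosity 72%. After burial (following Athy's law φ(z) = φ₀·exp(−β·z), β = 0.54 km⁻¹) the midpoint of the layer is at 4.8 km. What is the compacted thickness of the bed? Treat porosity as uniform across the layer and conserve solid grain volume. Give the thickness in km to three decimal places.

0.021 km

Porosity at 4.8 km: φ = 0.72·exp(−0.54×4.8) = 0.0539
Solid-volume conservation: h(1−φ) = h₀(1−φ₀) ⇒ h = h₀·(1−φ₀)/(1−φ)
h = 0.071 × (1 − 0.72)/(1 − 0.0539) = 0.071 × 0.2960 = 0.0210 km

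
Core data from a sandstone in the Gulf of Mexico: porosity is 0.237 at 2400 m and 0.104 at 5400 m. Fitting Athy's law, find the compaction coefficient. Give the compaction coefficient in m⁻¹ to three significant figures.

0.000275 m⁻¹

Working in km (1 km = 1000 m; c in km⁻¹ = c in m⁻¹ × 1000):
Athy: φ(z) = φ₀ e^(−cz) ⇒ φ₁/φ₂ = e^{c(z₂−z₁)} ⇒ c = ln(φ₁/φ₂)/(z₂−z₁)
c = ln(0.237/0.104) / (5.4 − 2.4) = ln(2.279) / 3 = 0.8237 / 3 = 0.2746 km⁻¹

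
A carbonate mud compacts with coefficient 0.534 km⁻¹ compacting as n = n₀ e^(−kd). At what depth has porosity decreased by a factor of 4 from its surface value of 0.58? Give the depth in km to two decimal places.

2.60 km

n/n₀ = 1/4 ⇒ exp(−k·d) = 1/4 ⇒ d = ln(4) / k
d = 1.3863 / 0.534 = 2.596 km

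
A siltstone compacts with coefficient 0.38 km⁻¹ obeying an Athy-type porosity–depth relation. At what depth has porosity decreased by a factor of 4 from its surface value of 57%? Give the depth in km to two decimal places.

3.65 km

φ/φ₀ = 1/4 ⇒ exp(−k·z) = 1/4 ⇒ z = ln(4) / k
z = 1.3863 / 0.38 = 3.648 km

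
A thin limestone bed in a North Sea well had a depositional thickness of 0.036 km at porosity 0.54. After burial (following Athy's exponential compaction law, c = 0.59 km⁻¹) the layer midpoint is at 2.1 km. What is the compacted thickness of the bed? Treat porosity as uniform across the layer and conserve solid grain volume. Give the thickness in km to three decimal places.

Porosity at 2.1 km: φ = 0.54·exp(−0.59×2.1) = 0.1564
Solid-volume conservation: h(1−φ) = h₀(1−φ₀) ⇒ h = h₀·(1−φ₀)/(1−φ)
h = 0.036 × (1 − 0.54)/(1 − 0.1564) = 0.036 × 0.5453 = 0.0196 km

0.020 km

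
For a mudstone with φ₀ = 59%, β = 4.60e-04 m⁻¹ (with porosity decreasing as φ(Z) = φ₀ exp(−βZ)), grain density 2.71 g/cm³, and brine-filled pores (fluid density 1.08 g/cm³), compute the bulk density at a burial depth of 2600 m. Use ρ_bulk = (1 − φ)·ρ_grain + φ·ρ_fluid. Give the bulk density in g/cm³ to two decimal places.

2.42 g/cm³

Working in km (1 km = 1000 m; β in km⁻¹ = β in m⁻¹ × 1000):
Porosity at depth: φ = 0.59·exp(−0.46×2.6) = 0.59×0.3024 = 0.1784
Bulk density: ρ_b = (1−φ)ρ_g + φ·ρ_f = 0.8216×2.71 + 0.1784×1.08
       = 2.226 + 0.193 = 2.419 g/cm³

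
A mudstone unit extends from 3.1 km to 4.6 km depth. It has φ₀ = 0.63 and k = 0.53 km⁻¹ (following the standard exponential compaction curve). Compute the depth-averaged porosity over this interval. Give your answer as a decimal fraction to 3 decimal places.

⟨φ⟩ = (1/(z₂−z₁)) ∫ φ₀ e^(−kz) dz = φ₀·(e^(−k·z₁) − e^(−k·z₂)) / (k·(z₂−z₁))
e^(−0.53×3.1) = 0.1934; e^(−0.53×4.6) = 0.0873
⟨φ⟩ = 0.63 × (0.1934 − 0.0873) / (0.53 × 1.5) = 0.63 × 0.1334 = 0.0841

0.084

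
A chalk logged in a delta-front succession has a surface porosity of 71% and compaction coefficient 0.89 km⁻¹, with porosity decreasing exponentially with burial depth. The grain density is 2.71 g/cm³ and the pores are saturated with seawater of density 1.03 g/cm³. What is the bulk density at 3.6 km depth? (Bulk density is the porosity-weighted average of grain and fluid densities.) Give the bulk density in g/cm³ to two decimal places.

Porosity at depth: φ = 0.71·exp(−0.89×3.6) = 0.71×0.0406 = 0.0288
Bulk density: ρ_b = (1−φ)ρ_g + φ·ρ_f = 0.9712×2.71 + 0.0288×1.03
       = 2.632 + 0.030 = 2.662 g/cm³

2.66 g/cm³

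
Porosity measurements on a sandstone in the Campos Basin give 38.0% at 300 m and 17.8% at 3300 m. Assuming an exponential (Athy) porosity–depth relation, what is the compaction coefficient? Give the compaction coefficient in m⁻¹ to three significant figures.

Working in km (1 km = 1000 m; c in km⁻¹ = c in m⁻¹ × 1000):
Athy: phi(z) = phi₀ e^(−cz) ⇒ phi₁/phi₂ = e^{c(z₂−z₁)} ⇒ c = ln(phi₁/phi₂)/(z₂−z₁)
c = ln(0.38/0.178) / (3.3 − 0.3) = ln(2.135) / 3 = 0.7584 / 3 = 0.2528 km⁻¹

0.000253 m⁻¹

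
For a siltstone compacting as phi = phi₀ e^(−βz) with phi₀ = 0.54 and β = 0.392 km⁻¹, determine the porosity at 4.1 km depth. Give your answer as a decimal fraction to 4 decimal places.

phi = phi₀·exp(−β·z) = 0.54 × exp(−0.392 × 4.1) = 0.54 × exp(−1.607)
  = 0.54 × 0.2004 = 0.1082

0.1082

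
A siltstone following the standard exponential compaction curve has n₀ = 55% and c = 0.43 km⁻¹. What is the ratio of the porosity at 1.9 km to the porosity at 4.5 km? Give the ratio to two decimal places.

n(z₁)/n(z₂) = e^(−c·z₁)/e^(−c·z₂) = e^{c(z₂−z₁)}
= exp(0.43 × 2.6) = exp(1.118) = 3.0587

3.06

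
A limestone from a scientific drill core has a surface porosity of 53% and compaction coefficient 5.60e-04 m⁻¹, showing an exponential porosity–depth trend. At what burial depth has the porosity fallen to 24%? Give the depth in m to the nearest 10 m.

1410 m

Working in km (1 km = 1000 m; β in km⁻¹ = β in m⁻¹ × 1000):
Invert Athy's law: d = ln(n₀/n) / β
d = ln(0.53/0.24) / 0.56 = ln(2.208) / 0.56 = 0.7922 / 0.56 = 1.415 km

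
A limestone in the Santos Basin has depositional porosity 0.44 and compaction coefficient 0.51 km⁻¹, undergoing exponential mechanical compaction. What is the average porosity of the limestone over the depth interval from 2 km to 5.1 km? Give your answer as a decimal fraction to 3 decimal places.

0.080

⟨φ⟩ = (1/(d₂−d₁)) ∫ φ₀ e^(−kd) dd = φ₀·(e^(−k·d₁) − e^(−k·d₂)) / (k·(d₂−d₁))
e^(−0.51×2) = 0.3606; e^(−0.51×5.1) = 0.0742
⟨φ⟩ = 0.44 × (0.3606 − 0.0742) / (0.51 × 3.1) = 0.44 × 0.1811 = 0.0797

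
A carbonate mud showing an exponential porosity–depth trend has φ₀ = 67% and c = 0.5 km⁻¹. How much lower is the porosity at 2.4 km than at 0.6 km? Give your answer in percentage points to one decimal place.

29.5 percentage points

φ(0.6) = 0.67·e^(−0.5×0.6) = 0.4963
φ(2.4) = 0.67·e^(−0.5×2.4) = 0.2018
Δφ = 0.4963 − 0.2018 = 0.2945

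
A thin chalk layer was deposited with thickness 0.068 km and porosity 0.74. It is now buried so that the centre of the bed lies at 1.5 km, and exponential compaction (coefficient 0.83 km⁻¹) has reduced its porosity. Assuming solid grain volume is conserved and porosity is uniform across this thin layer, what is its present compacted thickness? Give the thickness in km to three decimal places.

0.022 km

Porosity at 1.5 km: n = 0.74·exp(−0.83×1.5) = 0.2131
Solid-volume conservation: h(1−n) = h₀(1−n₀) ⇒ h = h₀·(1−n₀)/(1−n)
h = 0.068 × (1 − 0.74)/(1 − 0.2131) = 0.068 × 0.3304 = 0.0225 km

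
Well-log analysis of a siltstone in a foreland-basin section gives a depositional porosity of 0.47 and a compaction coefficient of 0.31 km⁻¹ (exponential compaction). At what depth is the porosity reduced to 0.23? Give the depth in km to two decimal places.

Invert Athy's law: d = ln(φ₀/φ) / β
d = ln(0.47/0.23) / 0.31 = ln(2.043) / 0.31 = 0.7147 / 0.31 = 2.305 km

2.31 km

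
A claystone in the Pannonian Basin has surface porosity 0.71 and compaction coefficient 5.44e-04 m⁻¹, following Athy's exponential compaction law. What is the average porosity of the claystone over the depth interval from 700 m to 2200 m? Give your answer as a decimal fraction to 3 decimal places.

Working in km (1 km = 1000 m; β in km⁻¹ = β in m⁻¹ × 1000):
⟨n⟩ = (1/(Z₂−Z₁)) ∫ n₀ e^(−βZ) dZ = n₀·(e^(−β·Z₁) − e^(−β·Z₂)) / (β·(Z₂−Z₁))
e^(−0.544×0.7) = 0.6833; e^(−0.544×2.2) = 0.3022
⟨n⟩ = 0.71 × (0.6833 − 0.3022) / (0.544 × 1.5) = 0.71 × 0.4671 = 0.3316

0.332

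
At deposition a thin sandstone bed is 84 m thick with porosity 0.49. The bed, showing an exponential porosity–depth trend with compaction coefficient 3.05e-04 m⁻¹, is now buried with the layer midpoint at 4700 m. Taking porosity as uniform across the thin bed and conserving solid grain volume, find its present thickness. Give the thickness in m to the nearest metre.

49 m

Working in km (1 km = 1000 m; β in km⁻¹ = β in m⁻¹ × 1000):
Porosity at 4.7 km: φ = 0.49·exp(−0.305×4.7) = 0.1169
Solid-volume conservation: h(1−φ) = h₀(1−φ₀) ⇒ h = h₀·(1−φ₀)/(1−φ)
h = 0.084 × (1 − 0.49)/(1 − 0.1169) = 0.084 × 0.5775 = 0.0485 km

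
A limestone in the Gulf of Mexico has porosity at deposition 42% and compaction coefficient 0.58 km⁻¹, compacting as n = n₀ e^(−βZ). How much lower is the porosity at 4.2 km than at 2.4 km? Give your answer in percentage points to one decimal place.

n(2.4) = 0.42·e^(−0.58×2.4) = 0.1044
n(4.2) = 0.42·e^(−0.58×4.2) = 0.0368
Δn = 0.1044 − 0.0368 = 0.0676

6.8 percentage points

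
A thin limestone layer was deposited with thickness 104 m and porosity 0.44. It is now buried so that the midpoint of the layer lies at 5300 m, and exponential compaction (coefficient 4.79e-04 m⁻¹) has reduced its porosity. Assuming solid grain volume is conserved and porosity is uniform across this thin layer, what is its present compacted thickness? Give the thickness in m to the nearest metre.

60 m

Working in km (1 km = 1000 m; k in km⁻¹ = k in m⁻¹ × 1000):
Porosity at 5.3 km: φ = 0.44·exp(−0.479×5.3) = 0.0347
Solid-volume conservation: h(1−φ) = h₀(1−φ₀) ⇒ h = h₀·(1−φ₀)/(1−φ)
h = 0.104 × (1 − 0.44)/(1 − 0.0347) = 0.104 × 0.5802 = 0.0603 km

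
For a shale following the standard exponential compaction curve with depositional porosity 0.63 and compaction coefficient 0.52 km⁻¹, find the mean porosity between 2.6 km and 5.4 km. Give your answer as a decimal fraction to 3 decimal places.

⟨n⟩ = (1/(Z₂−Z₁)) ∫ n₀ e^(−βZ) dZ = n₀·(e^(−β·Z₁) − e^(−β·Z₂)) / (β·(Z₂−Z₁))
e^(−0.52×2.6) = 0.2587; e^(−0.52×5.4) = 0.0603
⟨n⟩ = 0.63 × (0.2587 − 0.0603) / (0.52 × 2.8) = 0.63 × 0.1363 = 0.0858

0.086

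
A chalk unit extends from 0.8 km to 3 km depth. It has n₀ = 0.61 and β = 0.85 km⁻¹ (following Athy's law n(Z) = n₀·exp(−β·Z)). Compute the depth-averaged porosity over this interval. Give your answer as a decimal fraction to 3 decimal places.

0.140

⟨n⟩ = (1/(Z₂−Z₁)) ∫ n₀ e^(−βZ) dZ = n₀·(e^(−β·Z₁) − e^(−β·Z₂)) / (β·(Z₂−Z₁))
e^(−0.85×0.8) = 0.5066; e^(−0.85×3) = 0.0781
⟨n⟩ = 0.61 × (0.5066 − 0.0781) / (0.85 × 2.2) = 0.61 × 0.2292 = 0.1398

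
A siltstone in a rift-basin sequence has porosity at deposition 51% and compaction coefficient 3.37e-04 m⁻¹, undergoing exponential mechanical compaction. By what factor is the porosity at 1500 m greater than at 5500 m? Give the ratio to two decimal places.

3.85

Working in km (1 km = 1000 m; c in km⁻¹ = c in m⁻¹ × 1000):
phi(Z₁)/phi(Z₂) = e^(−c·Z₁)/e^(−c·Z₂) = e^{c(Z₂−Z₁)}
= exp(0.337 × 4) = exp(1.348) = 3.8497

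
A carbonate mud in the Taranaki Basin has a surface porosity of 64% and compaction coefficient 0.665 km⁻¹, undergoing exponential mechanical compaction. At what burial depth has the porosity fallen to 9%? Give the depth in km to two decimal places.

Invert Athy's law: z = ln(φ₀/φ) / c
z = ln(0.64/0.09) / 0.665 = ln(7.111) / 0.665 = 1.9617 / 0.665 = 2.950 km

2.95 km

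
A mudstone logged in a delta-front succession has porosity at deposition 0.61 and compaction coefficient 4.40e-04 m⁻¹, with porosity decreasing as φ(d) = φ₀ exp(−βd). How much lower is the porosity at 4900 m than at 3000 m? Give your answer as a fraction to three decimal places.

0.092

Working in km (1 km = 1000 m; β in km⁻¹ = β in m⁻¹ × 1000):
φ(3) = 0.61·e^(−0.44×3) = 0.1630
φ(4.9) = 0.61·e^(−0.44×4.9) = 0.0706
Δφ = 0.1630 − 0.0706 = 0.0923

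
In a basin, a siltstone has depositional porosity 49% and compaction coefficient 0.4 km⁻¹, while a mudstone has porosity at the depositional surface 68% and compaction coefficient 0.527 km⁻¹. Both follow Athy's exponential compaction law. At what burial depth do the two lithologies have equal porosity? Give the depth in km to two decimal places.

Set n₀ₐ e^(−kₐd) = n₀ᵦ e^(−kᵦd) ⇒ ln(n₀ₐ/n₀ᵦ) = (kₐ − kᵦ)·d
d = ln(0.49/0.68) / (0.4 − 0.527) = -0.3277 / -0.127 = 2.580 km

2.58 km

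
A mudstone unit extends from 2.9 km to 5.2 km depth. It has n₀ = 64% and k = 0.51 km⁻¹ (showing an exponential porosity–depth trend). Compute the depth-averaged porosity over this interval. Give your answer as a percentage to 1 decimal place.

⟨n⟩ = (1/(d₂−d₁)) ∫ n₀ e^(−kd) dd = n₀·(e^(−k·d₁) − e^(−k·d₂)) / (k·(d₂−d₁))
e^(−0.51×2.9) = 0.2279; e^(−0.51×5.2) = 0.0705
⟨n⟩ = 0.64 × (0.2279 − 0.0705) / (0.51 × 2.3) = 0.64 × 0.1341 = 0.0859

8.6%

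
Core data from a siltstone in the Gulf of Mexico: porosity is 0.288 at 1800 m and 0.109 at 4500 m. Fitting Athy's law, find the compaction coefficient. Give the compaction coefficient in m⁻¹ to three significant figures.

0.000360 m⁻¹

Working in km (1 km = 1000 m; c in km⁻¹ = c in m⁻¹ × 1000):
Athy: n(Z) = n₀ e^(−cZ) ⇒ n₁/n₂ = e^{c(Z₂−Z₁)} ⇒ c = ln(n₁/n₂)/(Z₂−Z₁)
c = ln(0.288/0.109) / (4.5 − 1.8) = ln(2.642) / 2.7 = 0.9716 / 2.7 = 0.3599 km⁻¹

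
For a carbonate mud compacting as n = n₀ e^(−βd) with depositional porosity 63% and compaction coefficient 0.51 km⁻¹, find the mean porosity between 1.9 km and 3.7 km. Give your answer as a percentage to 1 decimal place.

⟨n⟩ = (1/(d₂−d₁)) ∫ n₀ e^(−βd) dd = n₀·(e^(−β·d₁) − e^(−β·d₂)) / (β·(d₂−d₁))
e^(−0.51×1.9) = 0.3795; e^(−0.51×3.7) = 0.1515
⟨n⟩ = 0.63 × (0.3795 − 0.1515) / (0.51 × 1.8) = 0.63 × 0.2483 = 0.1564

15.6%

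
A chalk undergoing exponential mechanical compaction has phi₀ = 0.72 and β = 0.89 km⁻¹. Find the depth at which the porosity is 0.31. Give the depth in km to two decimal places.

0.95 km

Invert Athy's law: Z = ln(phi₀/phi) / β
Z = ln(0.72/0.31) / 0.89 = ln(2.323) / 0.89 = 0.8427 / 0.89 = 0.947 km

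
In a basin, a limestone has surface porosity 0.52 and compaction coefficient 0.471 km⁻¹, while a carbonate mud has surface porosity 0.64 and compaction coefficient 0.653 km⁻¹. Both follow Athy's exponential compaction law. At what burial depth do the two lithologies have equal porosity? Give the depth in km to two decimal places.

Set n₀ₐ e^(−kₐd) = n₀ᵦ e^(−kᵦd) ⇒ ln(n₀ₐ/n₀ᵦ) = (kₐ − kᵦ)·d
d = ln(0.52/0.64) / (0.471 − 0.653) = -0.2076 / -0.182 = 1.141 km

1.14 km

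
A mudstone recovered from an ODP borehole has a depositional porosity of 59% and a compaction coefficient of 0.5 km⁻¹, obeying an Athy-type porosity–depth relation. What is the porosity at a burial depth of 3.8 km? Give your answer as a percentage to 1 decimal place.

8.8%

n = n₀·exp(−k·Z) = 0.59 × exp(−0.5 × 3.8) = 0.59 × exp(−1.9)
  = 0.59 × 0.1496 = 0.0882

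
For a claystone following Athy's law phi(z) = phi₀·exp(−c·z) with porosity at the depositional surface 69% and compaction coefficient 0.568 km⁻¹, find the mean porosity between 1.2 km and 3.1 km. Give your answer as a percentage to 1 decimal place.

21.3%

⟨phi⟩ = (1/(z₂−z₁)) ∫ phi₀ e^(−cz) dz = phi₀·(e^(−c·z₁) − e^(−c·z₂)) / (c·(z₂−z₁))
e^(−0.568×1.2) = 0.5058; e^(−0.568×3.1) = 0.1719
⟨phi⟩ = 0.69 × (0.5058 − 0.1719) / (0.568 × 1.9) = 0.69 × 0.3094 = 0.2135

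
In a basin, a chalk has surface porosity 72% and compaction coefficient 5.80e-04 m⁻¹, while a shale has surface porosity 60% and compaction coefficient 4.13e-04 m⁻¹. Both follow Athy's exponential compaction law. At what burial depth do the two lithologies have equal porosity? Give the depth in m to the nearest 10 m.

Working in km (1 km = 1000 m; β in km⁻¹ = β in m⁻¹ × 1000):
Set phi₀ₐ e^(−βₐz) = phi₀ᵦ e^(−βᵦz) ⇒ ln(phi₀ₐ/phi₀ᵦ) = (βₐ − βᵦ)·z
z = ln(0.72/0.6) / (0.58 − 0.413) = 0.1823 / 0.167 = 1.092 km

1090 m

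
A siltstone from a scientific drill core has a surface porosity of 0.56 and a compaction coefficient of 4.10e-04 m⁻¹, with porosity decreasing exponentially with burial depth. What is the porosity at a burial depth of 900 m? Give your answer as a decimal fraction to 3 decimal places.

0.387

Working in km (1 km = 1000 m; c in km⁻¹ = c in m⁻¹ × 1000):
phi = phi₀·exp(−c·Z) = 0.56 × exp(−0.41 × 0.9) = 0.56 × exp(−0.369)
  = 0.56 × 0.6914 = 0.3872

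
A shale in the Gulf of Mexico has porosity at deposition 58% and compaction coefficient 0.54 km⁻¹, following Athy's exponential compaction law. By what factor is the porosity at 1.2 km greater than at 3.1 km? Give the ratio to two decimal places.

phi(d₁)/phi(d₂) = e^(−k·d₁)/e^(−k·d₂) = e^{k(d₂−d₁)}
= exp(0.54 × 1.9) = exp(1.026) = 2.7899

2.79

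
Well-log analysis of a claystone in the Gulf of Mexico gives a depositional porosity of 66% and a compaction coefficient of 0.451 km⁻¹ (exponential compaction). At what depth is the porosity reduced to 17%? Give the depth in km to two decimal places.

3.01 km

Invert Athy's law: z = ln(φ₀/φ) / c
z = ln(0.66/0.17) / 0.451 = ln(3.882) / 0.451 = 1.3564 / 0.451 = 3.008 km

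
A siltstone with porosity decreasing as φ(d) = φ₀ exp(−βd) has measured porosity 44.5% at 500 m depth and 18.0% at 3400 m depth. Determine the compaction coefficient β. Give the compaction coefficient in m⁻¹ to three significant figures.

0.000312 m⁻¹

Working in km (1 km = 1000 m; β in km⁻¹ = β in m⁻¹ × 1000):
Athy: φ(d) = φ₀ e^(−βd) ⇒ φ₁/φ₂ = e^{β(d₂−d₁)} ⇒ β = ln(φ₁/φ₂)/(d₂−d₁)
β = ln(0.445/0.18) / (3.4 − 0.5) = ln(2.472) / 2.9 = 0.9051 / 2.9 = 0.3121 km⁻¹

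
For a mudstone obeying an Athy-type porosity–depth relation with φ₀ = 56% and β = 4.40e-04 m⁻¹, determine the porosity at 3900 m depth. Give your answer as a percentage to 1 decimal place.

Working in km (1 km = 1000 m; β in km⁻¹ = β in m⁻¹ × 1000):
φ = φ₀·exp(−β·z) = 0.56 × exp(−0.44 × 3.9) = 0.56 × exp(−1.716)
  = 0.56 × 0.1798 = 0.1007

10.1%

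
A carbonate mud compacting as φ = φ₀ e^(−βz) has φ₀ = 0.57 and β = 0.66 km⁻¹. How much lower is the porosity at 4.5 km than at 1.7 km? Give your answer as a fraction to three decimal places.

φ(1.7) = 0.57·e^(−0.66×1.7) = 0.1856
φ(4.5) = 0.57·e^(−0.66×4.5) = 0.0292
Δφ = 0.1856 − 0.0292 = 0.1564

0.156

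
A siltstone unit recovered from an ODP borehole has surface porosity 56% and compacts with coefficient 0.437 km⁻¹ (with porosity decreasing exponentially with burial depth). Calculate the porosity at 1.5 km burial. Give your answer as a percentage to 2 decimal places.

φ = φ₀·exp(−c·z) = 0.56 × exp(−0.437 × 1.5) = 0.56 × exp(−0.6555)
  = 0.56 × 0.5192 = 0.2907

29.07%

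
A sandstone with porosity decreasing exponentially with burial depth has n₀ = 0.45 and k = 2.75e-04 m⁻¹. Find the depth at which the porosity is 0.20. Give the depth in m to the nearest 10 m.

2950 m

Working in km (1 km = 1000 m; k in km⁻¹ = k in m⁻¹ × 1000):
Invert Athy's law: d = ln(n₀/n) / k
d = ln(0.45/0.2) / 0.275 = ln(2.25) / 0.275 = 0.8109 / 0.275 = 2.949 km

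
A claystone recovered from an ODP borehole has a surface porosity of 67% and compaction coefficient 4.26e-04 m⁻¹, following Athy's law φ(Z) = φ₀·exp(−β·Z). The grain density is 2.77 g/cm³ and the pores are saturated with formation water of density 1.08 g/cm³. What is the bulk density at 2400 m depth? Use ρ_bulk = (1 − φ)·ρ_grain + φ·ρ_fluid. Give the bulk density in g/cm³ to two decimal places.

Working in km (1 km = 1000 m; β in km⁻¹ = β in m⁻¹ × 1000):
Porosity at depth: φ = 0.67·exp(−0.426×2.4) = 0.67×0.3597 = 0.2410
Bulk density: ρ_b = (1−φ)ρ_g + φ·ρ_f = 0.7590×2.77 + 0.2410×1.08
       = 2.102 + 0.260 = 2.363 g/cm³

2.36 g/cm³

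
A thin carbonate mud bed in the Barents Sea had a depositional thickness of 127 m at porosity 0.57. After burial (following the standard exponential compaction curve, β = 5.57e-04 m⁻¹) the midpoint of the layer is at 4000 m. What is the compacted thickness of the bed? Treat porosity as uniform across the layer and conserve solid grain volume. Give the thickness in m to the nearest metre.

Working in km (1 km = 1000 m; β in km⁻¹ = β in m⁻¹ × 1000):
Porosity at 4 km: φ = 0.57·exp(−0.557×4) = 0.0614
Solid-volume conservation: h(1−φ) = h₀(1−φ₀) ⇒ h = h₀·(1−φ₀)/(1−φ)
h = 0.127 × (1 − 0.57)/(1 − 0.0614) = 0.127 × 0.4581 = 0.0582 km

58 m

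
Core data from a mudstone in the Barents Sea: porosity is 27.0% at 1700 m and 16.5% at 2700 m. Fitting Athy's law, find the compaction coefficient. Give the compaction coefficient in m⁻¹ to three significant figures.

Working in km (1 km = 1000 m; c in km⁻¹ = c in m⁻¹ × 1000):
Athy: n(z) = n₀ e^(−cz) ⇒ n₁/n₂ = e^{c(z₂−z₁)} ⇒ c = ln(n₁/n₂)/(z₂−z₁)
c = ln(0.27/0.165) / (2.7 − 1.7) = ln(1.636) / 1 = 0.4925 / 1 = 0.4925 km⁻¹

0.000492 m⁻¹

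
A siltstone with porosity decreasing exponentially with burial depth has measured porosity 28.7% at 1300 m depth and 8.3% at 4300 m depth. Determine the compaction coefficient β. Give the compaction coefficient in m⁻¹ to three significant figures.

0.000414 m⁻¹

Working in km (1 km = 1000 m; β in km⁻¹ = β in m⁻¹ × 1000):
Athy: phi(d) = phi₀ e^(−βd) ⇒ phi₁/phi₂ = e^{β(d₂−d₁)} ⇒ β = ln(phi₁/phi₂)/(d₂−d₁)
β = ln(0.287/0.083) / (4.3 − 1.3) = ln(3.458) / 3 = 1.2406 / 3 = 0.4135 km⁻¹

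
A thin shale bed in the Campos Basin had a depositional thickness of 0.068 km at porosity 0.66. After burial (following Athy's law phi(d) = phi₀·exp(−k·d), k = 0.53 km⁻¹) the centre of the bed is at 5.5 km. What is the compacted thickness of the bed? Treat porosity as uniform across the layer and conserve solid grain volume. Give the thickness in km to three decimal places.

Porosity at 5.5 km: phi = 0.66·exp(−0.53×5.5) = 0.0358
Solid-volume conservation: h(1−phi) = h₀(1−phi₀) ⇒ h = h₀·(1−phi₀)/(1−phi)
h = 0.068 × (1 − 0.66)/(1 − 0.0358) = 0.068 × 0.3526 = 0.0240 km

0.024 km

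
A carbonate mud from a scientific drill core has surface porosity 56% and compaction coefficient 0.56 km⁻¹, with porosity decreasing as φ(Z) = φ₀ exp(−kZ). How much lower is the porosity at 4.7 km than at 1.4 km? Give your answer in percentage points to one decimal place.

φ(1.4) = 0.56·e^(−0.56×1.4) = 0.2557
φ(4.7) = 0.56·e^(−0.56×4.7) = 0.0403
Δφ = 0.2557 − 0.0403 = 0.2154

21.5 percentage points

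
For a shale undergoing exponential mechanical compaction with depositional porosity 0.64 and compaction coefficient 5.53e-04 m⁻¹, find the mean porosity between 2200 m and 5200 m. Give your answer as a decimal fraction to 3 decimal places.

Working in km (1 km = 1000 m; k in km⁻¹ = k in m⁻¹ × 1000):
⟨phi⟩ = (1/(Z₂−Z₁)) ∫ phi₀ e^(−kZ) dZ = phi₀·(e^(−k·Z₁) − e^(−k·Z₂)) / (k·(Z₂−Z₁))
e^(−0.553×2.2) = 0.2962; e^(−0.553×5.2) = 0.0564
⟨phi⟩ = 0.64 × (0.2962 − 0.0564) / (0.553 × 3) = 0.64 × 0.1446 = 0.0925

0.093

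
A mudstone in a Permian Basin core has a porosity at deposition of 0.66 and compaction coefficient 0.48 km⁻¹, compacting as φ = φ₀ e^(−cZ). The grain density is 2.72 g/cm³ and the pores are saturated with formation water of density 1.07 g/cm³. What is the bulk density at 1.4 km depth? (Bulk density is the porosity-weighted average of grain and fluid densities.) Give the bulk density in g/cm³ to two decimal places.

2.16 g/cm³

Porosity at depth: φ = 0.66·exp(−0.48×1.4) = 0.66×0.5107 = 0.3371
Bulk density: ρ_b = (1−φ)ρ_g + φ·ρ_f = 0.6629×2.72 + 0.3371×1.07
       = 1.803 + 0.361 = 2.164 g/cm³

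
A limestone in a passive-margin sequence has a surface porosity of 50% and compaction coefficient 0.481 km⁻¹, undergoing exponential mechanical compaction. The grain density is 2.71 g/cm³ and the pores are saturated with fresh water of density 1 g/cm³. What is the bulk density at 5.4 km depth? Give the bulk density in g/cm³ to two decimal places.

Porosity at depth: n = 0.5·exp(−0.481×5.4) = 0.5×0.0745 = 0.0372
Bulk density: ρ_b = (1−n)ρ_g + n·ρ_f = 0.9628×2.71 + 0.0372×1
       = 2.609 + 0.037 = 2.646 g/cm³

2.65 g/cm³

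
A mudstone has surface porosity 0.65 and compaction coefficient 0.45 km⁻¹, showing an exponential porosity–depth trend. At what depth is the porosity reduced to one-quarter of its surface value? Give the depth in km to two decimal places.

n/n₀ = 1/4 ⇒ exp(−c·z) = 1/4 ⇒ z = ln(4) / c
z = 1.3863 / 0.45 = 3.081 km

3.08 km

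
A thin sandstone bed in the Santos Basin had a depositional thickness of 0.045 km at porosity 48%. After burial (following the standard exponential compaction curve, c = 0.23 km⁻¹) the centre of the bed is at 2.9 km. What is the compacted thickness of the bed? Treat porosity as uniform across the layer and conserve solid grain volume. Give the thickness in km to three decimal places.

0.031 km

Porosity at 2.9 km: phi = 0.48·exp(−0.23×2.9) = 0.2464
Solid-volume conservation: h(1−phi) = h₀(1−phi₀) ⇒ h = h₀·(1−phi₀)/(1−phi)
h = 0.045 × (1 − 0.48)/(1 − 0.2464) = 0.045 × 0.6900 = 0.0310 km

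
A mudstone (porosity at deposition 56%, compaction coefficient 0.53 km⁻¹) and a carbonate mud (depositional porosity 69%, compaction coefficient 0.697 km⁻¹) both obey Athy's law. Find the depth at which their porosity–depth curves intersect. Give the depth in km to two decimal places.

Set φ₀ₐ e^(−βₐZ) = φ₀ᵦ e^(−βᵦZ) ⇒ ln(φ₀ₐ/φ₀ᵦ) = (βₐ − βᵦ)·Z
Z = ln(0.56/0.69) / (0.53 − 0.697) = -0.2088 / -0.167 = 1.250 km

1.25 km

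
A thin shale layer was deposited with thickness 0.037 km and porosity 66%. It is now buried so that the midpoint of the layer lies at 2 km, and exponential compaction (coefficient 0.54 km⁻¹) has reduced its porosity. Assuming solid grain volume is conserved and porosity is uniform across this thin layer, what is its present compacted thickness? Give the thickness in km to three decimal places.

Porosity at 2 km: phi = 0.66·exp(−0.54×2) = 0.2241
Solid-volume conservation: h(1−phi) = h₀(1−phi₀) ⇒ h = h₀·(1−phi₀)/(1−phi)
h = 0.037 × (1 − 0.66)/(1 − 0.2241) = 0.037 × 0.4382 = 0.0162 km

0.016 km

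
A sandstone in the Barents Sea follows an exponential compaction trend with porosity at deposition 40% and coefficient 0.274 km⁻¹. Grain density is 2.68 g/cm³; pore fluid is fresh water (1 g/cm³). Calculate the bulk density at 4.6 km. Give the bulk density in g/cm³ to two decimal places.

2.49 g/cm³

Porosity at depth: φ = 0.4·exp(−0.274×4.6) = 0.4×0.2835 = 0.1134
Bulk density: ρ_b = (1−φ)ρ_g + φ·ρ_f = 0.8866×2.68 + 0.1134×1
       = 2.376 + 0.113 = 2.489 g/cm³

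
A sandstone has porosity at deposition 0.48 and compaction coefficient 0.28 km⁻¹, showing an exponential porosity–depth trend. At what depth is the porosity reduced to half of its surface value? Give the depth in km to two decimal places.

φ/φ₀ = 1/2 ⇒ exp(−β·d) = 1/2 ⇒ d = ln(2) / β
d = 0.6931 / 0.28 = 2.476 km

2.48 km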